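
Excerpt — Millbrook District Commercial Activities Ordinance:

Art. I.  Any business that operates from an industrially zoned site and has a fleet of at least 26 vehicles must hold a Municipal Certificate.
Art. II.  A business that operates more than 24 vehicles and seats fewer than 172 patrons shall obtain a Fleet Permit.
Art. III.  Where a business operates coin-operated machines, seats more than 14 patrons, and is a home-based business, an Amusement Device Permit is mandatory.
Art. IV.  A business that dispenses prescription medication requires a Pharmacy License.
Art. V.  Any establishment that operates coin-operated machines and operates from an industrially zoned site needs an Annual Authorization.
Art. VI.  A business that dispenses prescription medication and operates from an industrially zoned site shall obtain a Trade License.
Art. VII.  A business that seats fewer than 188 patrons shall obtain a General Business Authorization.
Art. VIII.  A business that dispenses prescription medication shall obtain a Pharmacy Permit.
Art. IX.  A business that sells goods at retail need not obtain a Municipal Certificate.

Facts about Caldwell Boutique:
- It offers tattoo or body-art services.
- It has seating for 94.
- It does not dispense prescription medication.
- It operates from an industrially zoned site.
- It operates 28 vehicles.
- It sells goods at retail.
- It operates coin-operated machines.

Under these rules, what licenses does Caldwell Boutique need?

Annual Authorization, Fleet Permit, General Business Authorization

Art. I. operates from an industrially zoned site; vehicles 28 ≥ 26 → Municipal Certificate required.
Art. II. vehicles 28 > 24; seating 94 < 172 → Fleet Permit required.
Art. III. operates coin-operated machines; seating 94 > 14; operates from an industrially zoned site (not: is a home-based business) → Amusement Device Permit not required.
Art. IV. does not dispense prescription medication → Pharmacy License not required.
Art. V. operates coin-operated machines; operates from an industrially zoned site → Annual Authorization required.
Art. VI. does not dispense prescription medication; operates from an industrially zoned site → Trade License not required.
Art. VII. seating 94 < 188 → General Business Authorization required.
Art. VIII. does not dispense prescription medication → Pharmacy Permit not required.
Art. IX. sells goods at retail → exempt from Municipal Certificate.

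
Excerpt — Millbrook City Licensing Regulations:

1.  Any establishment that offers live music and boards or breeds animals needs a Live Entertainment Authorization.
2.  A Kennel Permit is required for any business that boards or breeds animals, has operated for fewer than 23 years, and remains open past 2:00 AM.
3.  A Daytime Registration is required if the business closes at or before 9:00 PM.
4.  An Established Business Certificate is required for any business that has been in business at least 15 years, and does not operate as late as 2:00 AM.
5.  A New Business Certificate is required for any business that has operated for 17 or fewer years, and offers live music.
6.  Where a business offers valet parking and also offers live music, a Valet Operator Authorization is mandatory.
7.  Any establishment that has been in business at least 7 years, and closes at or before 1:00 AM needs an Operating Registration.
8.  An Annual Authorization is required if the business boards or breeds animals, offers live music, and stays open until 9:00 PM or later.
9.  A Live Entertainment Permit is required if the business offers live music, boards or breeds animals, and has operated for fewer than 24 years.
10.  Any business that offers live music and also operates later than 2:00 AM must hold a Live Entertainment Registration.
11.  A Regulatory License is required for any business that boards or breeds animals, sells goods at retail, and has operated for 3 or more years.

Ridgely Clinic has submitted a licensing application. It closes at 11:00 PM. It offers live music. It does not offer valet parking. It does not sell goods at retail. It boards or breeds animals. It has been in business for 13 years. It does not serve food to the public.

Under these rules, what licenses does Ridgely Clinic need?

1. offers live music; boards or breeds animals → Live Entertainment Authorization required.
2. boards or breeds animals; years in business 13 < 23; closes 11:00 PM, at/before 2:00 AM → Kennel Permit not required.
3. closes 11:00 PM, after 9:00 PM → Daytime Registration not required.
4. years in business 13 < 15; closes 11:00 PM, at/before 2:00 AM → Established Business Certificate not required.
5. years in business 13 ≤ 17; offers live music → New Business Certificate required.
6. does not offer valet parking; offers live music → Valet Operator Authorization not required.
7. years in business 13 ≥ 7; closes 11:00 PM, at/before 1:00 AM → Operating Registration required.
8. boards or breeds animals; offers live music; closes 11:00 PM, after 9:00 PM → Annual Authorization required.
9. offers live music; boards or breeds animals; years in business 13 < 24 → Live Entertainment Permit required.
10. offers live music; closes 11:00 PM, at/before 2:00 AM → Live Entertainment Registration not required.
11. boards or breeds animals; does not sell goods at retail; years in business 13 ≥ 3 → Regulatory License not required.

Annual Authorization, Live Entertainment Authorization, Live Entertainment Permit, New Business Certificate, Operating Registration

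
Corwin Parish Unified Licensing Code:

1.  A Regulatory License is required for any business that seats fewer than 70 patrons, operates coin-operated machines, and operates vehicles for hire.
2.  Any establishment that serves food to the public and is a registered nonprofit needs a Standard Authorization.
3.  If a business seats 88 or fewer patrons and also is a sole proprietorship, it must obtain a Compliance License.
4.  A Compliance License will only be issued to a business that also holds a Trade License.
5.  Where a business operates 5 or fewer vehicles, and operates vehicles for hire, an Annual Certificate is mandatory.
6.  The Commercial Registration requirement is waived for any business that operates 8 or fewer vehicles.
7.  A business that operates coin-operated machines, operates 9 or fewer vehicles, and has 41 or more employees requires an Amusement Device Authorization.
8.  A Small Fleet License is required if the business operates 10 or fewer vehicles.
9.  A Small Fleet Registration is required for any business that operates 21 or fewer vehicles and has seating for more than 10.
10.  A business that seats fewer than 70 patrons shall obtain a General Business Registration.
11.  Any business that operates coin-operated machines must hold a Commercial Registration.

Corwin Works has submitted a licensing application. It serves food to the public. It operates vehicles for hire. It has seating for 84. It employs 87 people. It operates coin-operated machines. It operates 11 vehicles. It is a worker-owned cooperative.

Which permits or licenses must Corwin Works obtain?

Commercial Registration, Small Fleet Registration

1. seating 84 ≥ 70; operates coin-operated machines; operates vehicles for hire → Regulatory License not required.
2. serves food to the public; is a worker-owned cooperative (not: is a registered nonprofit) → Standard Authorization not required.
3. seating 84 ≤ 88; is a worker-owned cooperative (not: is a sole proprietorship) → Compliance License not required.
4. Compliance License is not required → no effect.
5. vehicles 11 > 5; operates vehicles for hire → Annual Certificate not required.
6. vehicles 11 > 8 → Commercial Registration exemption does not apply.
7. operates coin-operated machines; vehicles 11 > 9; employees 87 ≥ 41 → Amusement Device Authorization not required.
8. vehicles 11 > 10 → Small Fleet License not required.
9. vehicles 11 ≤ 21; seating 84 > 10 → Small Fleet Registration required.
10. seating 84 ≥ 70 → General Business Registration not required.
11. operates coin-operated machines → Commercial Registration required.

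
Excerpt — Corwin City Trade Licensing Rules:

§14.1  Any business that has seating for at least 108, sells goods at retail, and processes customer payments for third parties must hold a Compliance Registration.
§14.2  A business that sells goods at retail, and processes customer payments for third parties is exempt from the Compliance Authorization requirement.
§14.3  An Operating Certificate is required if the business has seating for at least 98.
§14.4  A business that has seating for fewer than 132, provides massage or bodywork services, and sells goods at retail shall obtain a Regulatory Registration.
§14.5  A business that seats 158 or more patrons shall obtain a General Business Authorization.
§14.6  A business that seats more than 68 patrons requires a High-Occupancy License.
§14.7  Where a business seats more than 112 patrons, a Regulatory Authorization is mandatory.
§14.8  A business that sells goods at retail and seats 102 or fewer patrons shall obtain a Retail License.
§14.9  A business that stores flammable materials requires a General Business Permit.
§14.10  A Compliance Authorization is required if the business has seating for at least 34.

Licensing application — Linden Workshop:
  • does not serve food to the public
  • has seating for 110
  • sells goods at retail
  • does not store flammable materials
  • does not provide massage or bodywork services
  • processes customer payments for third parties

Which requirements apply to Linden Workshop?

Compliance Registration, High-Occupancy License, Operating Certificate

§14.1 seating 110 ≥ 108; sells goods at retail; processes customer payments for third parties → Compliance Registration required.
§14.2 sells goods at retail; processes customer payments for third parties → exempt from Compliance Authorization.
§14.3 seating 110 ≥ 98 → Operating Certificate required.
§14.4 seating 110 < 132; does not provide massage or bodywork services; sells goods at retail → Regulatory Registration not required.
§14.5 seating 110 < 158 → General Business Authorization not required.
§14.6 seating 110 > 68 → High-Occupancy License required.
§14.7 seating 110 ≤ 112 → Regulatory Authorization not required.
§14.8 sells goods at retail; seating 110 > 102 → Retail License not required.
§14.9 does not store flammable materials → General Business Permit not required.
§14.10 seating 110 ≥ 34 → Compliance Authorization required.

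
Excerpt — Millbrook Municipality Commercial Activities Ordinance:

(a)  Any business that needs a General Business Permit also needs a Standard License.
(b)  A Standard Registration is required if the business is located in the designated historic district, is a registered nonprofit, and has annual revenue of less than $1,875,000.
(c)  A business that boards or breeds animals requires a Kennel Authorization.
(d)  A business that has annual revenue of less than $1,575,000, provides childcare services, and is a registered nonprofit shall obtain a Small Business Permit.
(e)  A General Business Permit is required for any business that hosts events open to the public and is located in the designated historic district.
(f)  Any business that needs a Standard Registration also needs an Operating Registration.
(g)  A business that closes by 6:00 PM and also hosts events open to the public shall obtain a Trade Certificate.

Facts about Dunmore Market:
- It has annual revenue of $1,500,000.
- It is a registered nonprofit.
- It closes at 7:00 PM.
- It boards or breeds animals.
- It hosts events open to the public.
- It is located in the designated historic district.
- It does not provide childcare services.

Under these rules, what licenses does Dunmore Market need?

(a) General Business Permit is required → Standard License also required.
(b) is located in the designated historic district; is a registered nonprofit; revenue $1,500,000 < $1,875,000 → Standard Registration required.
(c) boards or breeds animals → Kennel Authorization required.
(d) revenue $1,500,000 < $1,575,000; does not provide childcare services; is a registered nonprofit → Small Business Permit not required.
(e) hosts events open to the public; is located in the designated historic district → General Business Permit required.
(f) Standard Registration is required → Operating Registration also required.
(g) closes 7:00 PM, after 6:00 PM; hosts events open to the public → Trade Certificate not required.

General Business Permit, Kennel Authorization, Operating Registration, Standard License, Standard Registration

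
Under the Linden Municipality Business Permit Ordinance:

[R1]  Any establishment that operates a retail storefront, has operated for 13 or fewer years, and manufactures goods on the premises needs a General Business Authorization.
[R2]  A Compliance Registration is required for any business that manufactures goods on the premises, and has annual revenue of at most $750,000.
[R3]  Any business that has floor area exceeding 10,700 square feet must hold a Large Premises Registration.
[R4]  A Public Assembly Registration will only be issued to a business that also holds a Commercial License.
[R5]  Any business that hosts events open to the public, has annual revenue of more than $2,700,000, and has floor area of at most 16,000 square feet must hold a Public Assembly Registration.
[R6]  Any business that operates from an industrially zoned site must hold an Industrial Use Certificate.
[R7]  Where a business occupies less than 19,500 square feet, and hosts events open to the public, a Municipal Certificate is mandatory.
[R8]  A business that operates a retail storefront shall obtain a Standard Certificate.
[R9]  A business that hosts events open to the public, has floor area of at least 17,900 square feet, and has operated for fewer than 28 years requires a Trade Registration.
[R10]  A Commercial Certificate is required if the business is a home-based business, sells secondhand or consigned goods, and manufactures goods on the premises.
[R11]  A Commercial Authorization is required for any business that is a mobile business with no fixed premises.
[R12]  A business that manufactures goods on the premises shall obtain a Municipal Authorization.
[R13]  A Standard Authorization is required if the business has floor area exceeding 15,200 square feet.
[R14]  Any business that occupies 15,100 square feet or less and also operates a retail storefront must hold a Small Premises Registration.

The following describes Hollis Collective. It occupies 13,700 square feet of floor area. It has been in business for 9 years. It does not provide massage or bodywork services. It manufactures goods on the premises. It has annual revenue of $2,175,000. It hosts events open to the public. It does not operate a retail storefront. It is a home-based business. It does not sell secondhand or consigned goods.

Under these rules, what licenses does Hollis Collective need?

Large Premises Registration, Municipal Authorization, Municipal Certificate

[R1] does not operate a retail storefront; years in business 9 ≤ 13; manufactures goods on the premises → General Business Authorization not required.
[R2] manufactures goods on the premises; revenue $2,175,000 > $750,000 → Compliance Registration not required.
[R3] floor area 13,700 square feet > 10,700 square feet → Large Premises Registration required.
[R4] Public Assembly Registration is not required → no effect.
[R5] hosts events open to the public; revenue $2,175,000 ≤ $2,700,000; floor area 13,700 square feet ≤ 16,000 square feet → Public Assembly Registration not required.
[R6] is a home-based business (not: operates from an industrially zoned site) → Industrial Use Certificate not required.
[R7] floor area 13,700 square feet < 19,500 square feet; hosts events open to the public → Municipal Certificate required.
[R8] does not operate a retail storefront → Standard Certificate not required.
[R9] hosts events open to the public; floor area 13,700 square feet < 17,900 square feet; years in business 9 < 28 → Trade Registration not required.
[R10] is a home-based business; does not sell secondhand or consigned goods; manufactures goods on the premises → Commercial Certificate not required.
[R11] is a home-based business (not: is a mobile business with no fixed premises) → Commercial Authorization not required.
[R12] manufactures goods on the premises → Municipal Authorization required.
[R13] floor area 13,700 square feet ≤ 15,200 square feet → Standard Authorization not required.
[R14] floor area 13,700 square feet ≤ 15,100 square feet; does not operate a retail storefront → Small Premises Registration not required.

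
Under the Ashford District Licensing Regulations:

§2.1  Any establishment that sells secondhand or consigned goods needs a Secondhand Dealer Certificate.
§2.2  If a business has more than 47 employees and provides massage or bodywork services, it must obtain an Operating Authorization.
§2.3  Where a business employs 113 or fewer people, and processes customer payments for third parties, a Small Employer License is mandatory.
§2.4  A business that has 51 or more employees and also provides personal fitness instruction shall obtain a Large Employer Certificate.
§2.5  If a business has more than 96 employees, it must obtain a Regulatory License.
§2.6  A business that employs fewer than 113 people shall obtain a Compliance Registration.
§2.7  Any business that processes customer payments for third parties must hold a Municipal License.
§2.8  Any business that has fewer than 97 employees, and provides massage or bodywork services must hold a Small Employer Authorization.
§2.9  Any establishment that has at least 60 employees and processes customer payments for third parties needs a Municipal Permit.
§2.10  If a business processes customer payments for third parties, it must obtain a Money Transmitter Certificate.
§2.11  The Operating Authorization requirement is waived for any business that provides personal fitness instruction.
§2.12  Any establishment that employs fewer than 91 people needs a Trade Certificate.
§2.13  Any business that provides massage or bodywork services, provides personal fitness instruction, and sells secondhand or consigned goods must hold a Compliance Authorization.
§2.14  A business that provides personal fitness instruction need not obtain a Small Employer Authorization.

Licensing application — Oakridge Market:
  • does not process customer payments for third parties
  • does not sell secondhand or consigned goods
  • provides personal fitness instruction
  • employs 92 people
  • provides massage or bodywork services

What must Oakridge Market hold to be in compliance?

§2.1 does not sell secondhand or consigned goods → Secondhand Dealer Certificate not required.
§2.2 employees 92 > 47; provides massage or bodywork services → Operating Authorization required.
§2.3 employees 92 ≤ 113; does not process customer payments for third parties → Small Employer License not required.
§2.4 employees 92 ≥ 51; provides personal fitness instruction → Large Employer Certificate required.
§2.5 employees 92 ≤ 96 → Regulatory License not required.
§2.6 employees 92 < 113 → Compliance Registration required.
§2.7 does not process customer payments for third parties → Municipal License not required.
§2.8 employees 92 < 97; provides massage or bodywork services → Small Employer Authorization required.
§2.9 employees 92 ≥ 60; does not process customer payments for third parties → Municipal Permit not required.
§2.10 does not process customer payments for third parties → Money Transmitter Certificate not required.
§2.11 provides personal fitness instruction → exempt from Operating Authorization.
§2.12 employees 92 ≥ 91 → Trade Certificate not required.
§2.13 provides massage or bodywork services; provides personal fitness instruction; does not sell secondhand or consigned goods → Compliance Authorization not required.
§2.14 provides personal fitness instruction → exempt from Small Employer Authorization.

Compliance Registration, Large Employer Certificate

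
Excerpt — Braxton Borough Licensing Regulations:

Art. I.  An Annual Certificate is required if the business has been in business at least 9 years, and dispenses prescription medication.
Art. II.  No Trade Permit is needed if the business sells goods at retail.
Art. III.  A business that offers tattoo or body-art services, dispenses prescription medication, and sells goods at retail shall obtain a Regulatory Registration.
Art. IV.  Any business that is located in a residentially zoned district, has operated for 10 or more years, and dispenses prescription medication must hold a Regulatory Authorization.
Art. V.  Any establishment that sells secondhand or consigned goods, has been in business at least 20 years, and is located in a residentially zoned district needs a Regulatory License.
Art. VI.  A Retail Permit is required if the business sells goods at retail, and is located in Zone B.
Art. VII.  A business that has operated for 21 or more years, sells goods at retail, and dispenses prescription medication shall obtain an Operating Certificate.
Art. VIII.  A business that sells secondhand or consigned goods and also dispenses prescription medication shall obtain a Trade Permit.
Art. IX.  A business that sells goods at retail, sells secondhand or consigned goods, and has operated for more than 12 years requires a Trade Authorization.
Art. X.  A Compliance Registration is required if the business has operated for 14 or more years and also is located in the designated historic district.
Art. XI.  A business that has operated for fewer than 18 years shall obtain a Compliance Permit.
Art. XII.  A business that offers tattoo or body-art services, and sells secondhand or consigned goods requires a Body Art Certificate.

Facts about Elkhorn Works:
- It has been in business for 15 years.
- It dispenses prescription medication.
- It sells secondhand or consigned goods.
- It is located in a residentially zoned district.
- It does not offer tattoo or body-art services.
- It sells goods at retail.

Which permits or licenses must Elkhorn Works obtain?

Art. I. years in business 15 ≥ 9; dispenses prescription medication → Annual Certificate required.
Art. II. sells goods at retail → exempt from Trade Permit.
Art. III. does not offer tattoo or body-art services; dispenses prescription medication; sells goods at retail → Regulatory Registration not required.
Art. IV. is located in a residentially zoned district; years in business 15 ≥ 10; dispenses prescription medication → Regulatory Authorization required.
Art. V. sells secondhand or consigned goods; years in business 15 < 20; is located in a residentially zoned district → Regulatory License not required.
Art. VI. sells goods at retail; is located in a residentially zoned district (not: is located in Zone B) → Retail Permit not required.
Art. VII. years in business 15 < 21; sells goods at retail; dispenses prescription medication → Operating Certificate not required.
Art. VIII. sells secondhand or consigned goods; dispenses prescription medication → Trade Permit required.
Art. IX. sells goods at retail; sells secondhand or consigned goods; years in business 15 > 12 → Trade Authorization required.
Art. X. years in business 15 ≥ 14; is located in a residentially zoned district (not: is located in the designated historic district) → Compliance Registration not required.
Art. XI. years in business 15 < 18 → Compliance Permit required.
Art. XII. does not offer tattoo or body-art services; sells secondhand or consigned goods → Body Art Certificate not required.

Annual Certificate, Compliance Permit, Regulatory Authorization, Trade Authorization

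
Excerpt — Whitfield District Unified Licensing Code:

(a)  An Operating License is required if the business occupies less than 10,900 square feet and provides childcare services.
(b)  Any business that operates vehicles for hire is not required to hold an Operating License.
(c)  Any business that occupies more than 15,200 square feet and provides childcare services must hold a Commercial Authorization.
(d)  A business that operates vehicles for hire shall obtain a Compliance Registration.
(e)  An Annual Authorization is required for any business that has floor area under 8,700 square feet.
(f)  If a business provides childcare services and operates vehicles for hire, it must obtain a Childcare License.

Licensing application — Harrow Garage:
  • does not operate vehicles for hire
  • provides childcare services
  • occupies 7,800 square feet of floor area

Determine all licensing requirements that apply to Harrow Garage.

Annual Authorization, Operating License

(a) floor area 7,800 square feet < 10,900 square feet; provides childcare services → Operating License required.
(b) does not operate vehicles for hire → Operating License exemption does not apply.
(c) floor area 7,800 square feet ≤ 15,200 square feet; provides childcare services → Commercial Authorization not required.
(d) does not operate vehicles for hire → Compliance Registration not required.
(e) floor area 7,800 square feet < 8,700 square feet → Annual Authorization required.
(f) provides childcare services; does not operate vehicles for hire → Childcare License not required.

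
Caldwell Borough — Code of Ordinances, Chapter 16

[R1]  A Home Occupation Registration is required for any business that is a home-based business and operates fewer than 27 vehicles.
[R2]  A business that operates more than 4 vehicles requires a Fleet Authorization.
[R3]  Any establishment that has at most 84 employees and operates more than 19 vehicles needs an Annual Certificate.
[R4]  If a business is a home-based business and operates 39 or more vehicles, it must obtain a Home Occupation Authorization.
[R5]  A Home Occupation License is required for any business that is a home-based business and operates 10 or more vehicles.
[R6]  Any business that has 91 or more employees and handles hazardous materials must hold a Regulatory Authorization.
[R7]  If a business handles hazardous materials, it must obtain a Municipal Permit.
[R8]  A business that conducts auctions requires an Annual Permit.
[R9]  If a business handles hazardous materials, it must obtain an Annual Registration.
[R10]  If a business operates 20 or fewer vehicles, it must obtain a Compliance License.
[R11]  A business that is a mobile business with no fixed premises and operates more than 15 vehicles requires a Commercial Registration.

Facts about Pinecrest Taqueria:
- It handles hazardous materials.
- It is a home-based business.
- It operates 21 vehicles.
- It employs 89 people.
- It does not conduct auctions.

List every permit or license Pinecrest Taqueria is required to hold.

Annual Registration, Fleet Authorization, Home Occupation License, Home Occupation Registration, Municipal Permit

[R1] is a home-based business; vehicles 21 < 27 → Home Occupation Registration required.
[R2] vehicles 21 > 4 → Fleet Authorization required.
[R3] employees 89 > 84; vehicles 21 > 19 → Annual Certificate not required.
[R4] is a home-based business; vehicles 21 < 39 → Home Occupation Authorization not required.
[R5] is a home-based business; vehicles 21 ≥ 10 → Home Occupation License required.
[R6] employees 89 < 91; handles hazardous materials → Regulatory Authorization not required.
[R7] handles hazardous materials → Municipal Permit required.
[R8] does not conduct auctions → Annual Permit not required.
[R9] handles hazardous materials → Annual Registration required.
[R10] vehicles 21 > 20 → Compliance License not required.
[R11] is a home-based business (not: is a mobile business with no fixed premises); vehicles 21 > 15 → Commercial Registration not required.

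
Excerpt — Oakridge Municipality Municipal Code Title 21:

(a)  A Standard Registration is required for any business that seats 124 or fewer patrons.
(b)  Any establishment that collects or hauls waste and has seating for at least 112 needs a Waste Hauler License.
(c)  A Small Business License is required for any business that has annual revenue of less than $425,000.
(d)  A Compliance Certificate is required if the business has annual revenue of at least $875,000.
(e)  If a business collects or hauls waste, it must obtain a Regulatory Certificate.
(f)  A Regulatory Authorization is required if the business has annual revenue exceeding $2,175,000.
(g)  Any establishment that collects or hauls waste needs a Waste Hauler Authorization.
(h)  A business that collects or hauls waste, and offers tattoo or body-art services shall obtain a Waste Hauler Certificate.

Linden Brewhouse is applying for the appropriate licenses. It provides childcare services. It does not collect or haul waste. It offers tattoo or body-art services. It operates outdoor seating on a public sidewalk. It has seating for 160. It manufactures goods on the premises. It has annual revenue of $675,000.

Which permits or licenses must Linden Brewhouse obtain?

(a) seating 160 > 124 → Standard Registration not required.
(b) does not collect or haul waste; seating 160 ≥ 112 → Waste Hauler License not required.
(c) revenue $675,000 ≥ $425,000 → Small Business License not required.
(d) revenue $675,000 < $875,000 → Compliance Certificate not required.
(e) does not collect or haul waste → Regulatory Certificate not required.
(f) revenue $675,000 ≤ $2,175,000 → Regulatory Authorization not required.
(g) does not collect or haul waste → Waste Hauler Authorization not required.
(h) does not collect or haul waste; offers tattoo or body-art services → Waste Hauler Certificate not required.

None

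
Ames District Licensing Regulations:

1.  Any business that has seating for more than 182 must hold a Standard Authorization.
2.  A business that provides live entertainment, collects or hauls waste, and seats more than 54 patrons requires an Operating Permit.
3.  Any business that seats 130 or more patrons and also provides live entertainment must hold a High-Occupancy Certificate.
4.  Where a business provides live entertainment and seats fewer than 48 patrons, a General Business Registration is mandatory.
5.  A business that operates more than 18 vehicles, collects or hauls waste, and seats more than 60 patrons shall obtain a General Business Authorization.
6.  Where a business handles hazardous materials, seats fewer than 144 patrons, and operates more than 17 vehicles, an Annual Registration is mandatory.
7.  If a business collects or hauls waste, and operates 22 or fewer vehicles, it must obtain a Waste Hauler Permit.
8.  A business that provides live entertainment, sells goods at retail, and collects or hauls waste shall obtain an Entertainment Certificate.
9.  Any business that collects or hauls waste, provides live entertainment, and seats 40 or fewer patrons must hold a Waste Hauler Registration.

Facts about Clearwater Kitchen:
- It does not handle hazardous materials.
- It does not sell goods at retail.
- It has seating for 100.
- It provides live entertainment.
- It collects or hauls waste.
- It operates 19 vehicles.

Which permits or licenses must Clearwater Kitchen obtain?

General Business Authorization, Operating Permit, Waste Hauler Permit

1. seating 100 ≤ 182 → Standard Authorization not required.
2. provides live entertainment; collects or hauls waste; seating 100 > 54 → Operating Permit required.
3. seating 100 < 130; provides live entertainment → High-Occupancy Certificate not required.
4. provides live entertainment; seating 100 ≥ 48 → General Business Registration not required.
5. vehicles 19 > 18; collects or hauls waste; seating 100 > 60 → General Business Authorization required.
6. does not handle hazardous materials; seating 100 < 144; vehicles 19 > 17 → Annual Registration not required.
7. collects or hauls waste; vehicles 19 ≤ 22 → Waste Hauler Permit required.
8. provides live entertainment; does not sell goods at retail; collects or hauls waste → Entertainment Certificate not required.
9. collects or hauls waste; provides live entertainment; seating 100 > 40 → Waste Hauler Registration not required.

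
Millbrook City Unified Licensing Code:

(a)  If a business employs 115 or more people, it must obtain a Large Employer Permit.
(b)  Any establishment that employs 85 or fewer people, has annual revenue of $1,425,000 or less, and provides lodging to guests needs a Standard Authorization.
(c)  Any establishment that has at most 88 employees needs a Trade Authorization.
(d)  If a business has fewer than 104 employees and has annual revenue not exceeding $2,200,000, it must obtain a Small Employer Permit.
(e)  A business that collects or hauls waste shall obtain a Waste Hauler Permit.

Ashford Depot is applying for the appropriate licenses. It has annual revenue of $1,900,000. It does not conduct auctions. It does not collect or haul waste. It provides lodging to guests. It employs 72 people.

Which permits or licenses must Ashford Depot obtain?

(a) employees 72 < 115 → Large Employer Permit not required.
(b) employees 72 ≤ 85; revenue $1,900,000 > $1,425,000; provides lodging to guests → Standard Authorization not required.
(c) employees 72 ≤ 88 → Trade Authorization required.
(d) employees 72 < 104; revenue $1,900,000 ≤ $2,200,000 → Small Employer Permit required.
(e) does not collect or haul waste → Waste Hauler Permit not required.

Small Employer Permit, Trade Authorization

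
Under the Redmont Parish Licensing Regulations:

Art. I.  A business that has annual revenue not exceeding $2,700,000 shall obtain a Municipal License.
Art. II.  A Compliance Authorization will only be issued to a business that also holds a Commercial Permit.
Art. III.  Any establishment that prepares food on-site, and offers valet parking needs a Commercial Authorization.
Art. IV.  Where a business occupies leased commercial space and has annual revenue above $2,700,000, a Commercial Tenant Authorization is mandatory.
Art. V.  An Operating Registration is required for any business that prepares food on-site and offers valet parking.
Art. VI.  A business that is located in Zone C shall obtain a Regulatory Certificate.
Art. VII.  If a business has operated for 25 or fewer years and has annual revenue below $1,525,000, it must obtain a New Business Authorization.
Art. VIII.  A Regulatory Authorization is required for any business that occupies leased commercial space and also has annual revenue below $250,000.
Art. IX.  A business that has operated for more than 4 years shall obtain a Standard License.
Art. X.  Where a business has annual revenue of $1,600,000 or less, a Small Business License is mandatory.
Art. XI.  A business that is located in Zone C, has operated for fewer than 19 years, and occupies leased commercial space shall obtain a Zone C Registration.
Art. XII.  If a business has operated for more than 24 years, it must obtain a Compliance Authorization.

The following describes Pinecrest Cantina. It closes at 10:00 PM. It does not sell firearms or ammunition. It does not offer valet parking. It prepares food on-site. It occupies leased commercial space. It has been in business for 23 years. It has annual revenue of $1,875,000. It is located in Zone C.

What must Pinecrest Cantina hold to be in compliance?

Art. I. revenue $1,875,000 ≤ $2,700,000 → Municipal License required.
Art. II. Compliance Authorization is not required → no effect.
Art. III. prepares food on-site; does not offer valet parking → Commercial Authorization not required.
Art. IV. occupies leased commercial space; revenue $1,875,000 ≤ $2,700,000 → Commercial Tenant Authorization not required.
Art. V. prepares food on-site; does not offer valet parking → Operating Registration not required.
Art. VI. is located in Zone C → Regulatory Certificate required.
Art. VII. years in business 23 ≤ 25; revenue $1,875,000 ≥ $1,525,000 → New Business Authorization not required.
Art. VIII. occupies leased commercial space; revenue $1,875,000 ≥ $250,000 → Regulatory Authorization not required.
Art. IX. years in business 23 > 4 → Standard License required.
Art. X. revenue $1,875,000 > $1,600,000 → Small Business License not required.
Art. XI. is located in Zone C; years in business 23 ≥ 19; occupies leased commercial space → Zone C Registration not required.
Art. XII. years in business 23 ≤ 24 → Compliance Authorization not required.

Municipal License, Regulatory Certificate, Standard License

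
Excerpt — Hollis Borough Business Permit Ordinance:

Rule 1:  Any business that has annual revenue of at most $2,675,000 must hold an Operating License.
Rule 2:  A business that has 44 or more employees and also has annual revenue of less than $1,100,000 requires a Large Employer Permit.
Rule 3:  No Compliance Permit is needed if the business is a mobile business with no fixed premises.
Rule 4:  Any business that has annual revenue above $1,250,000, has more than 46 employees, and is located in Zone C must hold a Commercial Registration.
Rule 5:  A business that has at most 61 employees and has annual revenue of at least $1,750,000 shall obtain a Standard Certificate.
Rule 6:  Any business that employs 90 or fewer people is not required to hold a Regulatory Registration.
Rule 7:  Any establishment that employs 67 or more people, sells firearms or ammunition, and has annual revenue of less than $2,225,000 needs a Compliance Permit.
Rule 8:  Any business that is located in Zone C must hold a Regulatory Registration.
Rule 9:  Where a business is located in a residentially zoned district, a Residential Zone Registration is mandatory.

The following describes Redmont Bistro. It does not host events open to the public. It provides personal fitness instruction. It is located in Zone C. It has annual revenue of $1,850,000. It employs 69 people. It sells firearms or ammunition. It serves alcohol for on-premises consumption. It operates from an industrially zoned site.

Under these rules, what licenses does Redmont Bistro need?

Rule 1: revenue $1,850,000 ≤ $2,675,000 → Operating License required.
Rule 2: employees 69 ≥ 44; revenue $1,850,000 ≥ $1,100,000 → Large Employer Permit not required.
Rule 3: operates from an industrially zoned site (not: is a mobile business with no fixed premises) → Compliance Permit exemption does not apply.
Rule 4: revenue $1,850,000 > $1,250,000; employees 69 > 46; is located in Zone C → Commercial Registration required.
Rule 5: employees 69 > 61; revenue $1,850,000 ≥ $1,750,000 → Standard Certificate not required.
Rule 6: employees 69 ≤ 90 → exempt from Regulatory Registration.
Rule 7: employees 69 ≥ 67; sells firearms or ammunition; revenue $1,850,000 < $2,225,000 → Compliance Permit required.
Rule 8: is located in Zone C → Regulatory Registration required.
Rule 9: is located in Zone C (not: is located in a residentially zoned district) → Residential Zone Registration not required.

Commercial Registration, Compliance Permit, Operating License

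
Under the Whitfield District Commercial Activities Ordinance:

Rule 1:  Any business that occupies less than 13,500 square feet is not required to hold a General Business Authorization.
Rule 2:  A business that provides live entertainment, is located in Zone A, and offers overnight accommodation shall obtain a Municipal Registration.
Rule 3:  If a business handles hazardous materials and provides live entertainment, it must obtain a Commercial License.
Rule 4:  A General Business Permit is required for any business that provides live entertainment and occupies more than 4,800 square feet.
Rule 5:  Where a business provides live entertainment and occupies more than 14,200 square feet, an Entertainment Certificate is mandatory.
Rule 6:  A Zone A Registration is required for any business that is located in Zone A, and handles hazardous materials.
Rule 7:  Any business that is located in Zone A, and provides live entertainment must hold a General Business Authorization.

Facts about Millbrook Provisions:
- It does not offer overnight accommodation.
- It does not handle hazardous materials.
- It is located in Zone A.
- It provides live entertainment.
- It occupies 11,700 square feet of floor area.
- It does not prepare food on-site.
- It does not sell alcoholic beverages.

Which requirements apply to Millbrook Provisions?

General Business Permit

Rule 1: floor area 11,700 square feet < 13,500 square feet → exempt from General Business Authorization.
Rule 2: provides live entertainment; is located in Zone A; does not offer overnight accommodation → Municipal Registration not required.
Rule 3: does not handle hazardous materials; provides live entertainment → Commercial License not required.
Rule 4: provides live entertainment; floor area 11,700 square feet > 4,800 square feet → General Business Permit required.
Rule 5: provides live entertainment; floor area 11,700 square feet ≤ 14,200 square feet → Entertainment Certificate not required.
Rule 6: is located in Zone A; does not handle hazardous materials → Zone A Registration not required.
Rule 7: is located in Zone A; provides live entertainment → General Business Authorization required.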